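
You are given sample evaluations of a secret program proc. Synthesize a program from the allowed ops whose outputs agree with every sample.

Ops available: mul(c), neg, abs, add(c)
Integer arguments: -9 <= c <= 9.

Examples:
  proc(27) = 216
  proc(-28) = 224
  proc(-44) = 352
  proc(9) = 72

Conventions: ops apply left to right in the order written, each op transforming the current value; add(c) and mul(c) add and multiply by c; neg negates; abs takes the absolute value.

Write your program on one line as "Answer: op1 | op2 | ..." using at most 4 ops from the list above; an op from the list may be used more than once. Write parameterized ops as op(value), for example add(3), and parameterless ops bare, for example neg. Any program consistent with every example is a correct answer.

neg | abs | mul(8)

Check, running the answer program on each example:
  27 -> -27 -> 27 -> 216
  -28 -> 28 -> 28 -> 224
  -44 -> 44 -> 44 -> 352
  9 -> -9 -> 9 -> 72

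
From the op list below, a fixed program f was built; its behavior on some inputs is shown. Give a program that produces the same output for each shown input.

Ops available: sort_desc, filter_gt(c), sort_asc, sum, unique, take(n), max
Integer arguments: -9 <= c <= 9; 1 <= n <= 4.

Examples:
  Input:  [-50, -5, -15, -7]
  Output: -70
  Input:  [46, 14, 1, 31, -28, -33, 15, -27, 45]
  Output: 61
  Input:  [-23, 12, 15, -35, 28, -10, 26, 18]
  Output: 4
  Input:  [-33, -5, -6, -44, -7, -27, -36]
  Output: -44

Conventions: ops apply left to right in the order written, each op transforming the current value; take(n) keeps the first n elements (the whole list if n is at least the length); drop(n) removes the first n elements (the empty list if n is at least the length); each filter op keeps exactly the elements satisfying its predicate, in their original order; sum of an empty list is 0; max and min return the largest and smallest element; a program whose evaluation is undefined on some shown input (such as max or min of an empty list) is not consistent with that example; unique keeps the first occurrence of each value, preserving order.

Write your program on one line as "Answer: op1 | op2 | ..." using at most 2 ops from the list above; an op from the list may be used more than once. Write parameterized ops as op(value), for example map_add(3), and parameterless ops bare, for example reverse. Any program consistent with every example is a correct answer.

take(3) | sum

Check, running the answer program on each example:
  [-50, -5, -15, -7] -> [-50, -5, -15] -> -70
  [46, 14, 1, 31, -28, -33, 15, -27, 45] -> [46, 14, 1] -> 61
  [-23, 12, 15, -35, 28, -10, 26, 18] -> [-23, 12, 15] -> 4
  [-33, -5, -6, -44, -7, -27, -36] -> [-33, -5, -6] -> -44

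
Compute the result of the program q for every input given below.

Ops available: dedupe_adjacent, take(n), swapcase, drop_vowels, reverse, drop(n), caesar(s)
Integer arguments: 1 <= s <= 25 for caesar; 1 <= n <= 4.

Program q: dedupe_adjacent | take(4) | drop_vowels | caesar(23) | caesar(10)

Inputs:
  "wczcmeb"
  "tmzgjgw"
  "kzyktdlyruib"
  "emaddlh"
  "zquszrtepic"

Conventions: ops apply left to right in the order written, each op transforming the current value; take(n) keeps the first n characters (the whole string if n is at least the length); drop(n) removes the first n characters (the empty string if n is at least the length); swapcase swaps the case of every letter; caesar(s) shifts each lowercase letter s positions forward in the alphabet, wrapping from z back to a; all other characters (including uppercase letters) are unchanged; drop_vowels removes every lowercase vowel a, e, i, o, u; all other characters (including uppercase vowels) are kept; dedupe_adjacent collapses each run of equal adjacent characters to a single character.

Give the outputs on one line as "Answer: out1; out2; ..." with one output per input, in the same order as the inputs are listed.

Execution, op by op:
  "wczcmeb" -> "wczcmeb" -> "wczc" -> "wczc" -> "tzwz" -> "djgj"
  "tmzgjgw" -> "tmzgjgw" -> "tmzg" -> "tmzg" -> "qjwd" -> "atgn"
  "kzyktdlyruib" -> "kzyktdlyruib" -> "kzyk" -> "kzyk" -> "hwvh" -> "rgfr"
  "emaddlh" -> "emadlh" -> "emad" -> "md" -> "ja" -> "tk"
  "zquszrtepic" -> "zquszrtepic" -> "zqus" -> "zqs" -> "wnp" -> "gxz"

"djgj"; "atgn"; "rgfr"; "tk"; "gxz"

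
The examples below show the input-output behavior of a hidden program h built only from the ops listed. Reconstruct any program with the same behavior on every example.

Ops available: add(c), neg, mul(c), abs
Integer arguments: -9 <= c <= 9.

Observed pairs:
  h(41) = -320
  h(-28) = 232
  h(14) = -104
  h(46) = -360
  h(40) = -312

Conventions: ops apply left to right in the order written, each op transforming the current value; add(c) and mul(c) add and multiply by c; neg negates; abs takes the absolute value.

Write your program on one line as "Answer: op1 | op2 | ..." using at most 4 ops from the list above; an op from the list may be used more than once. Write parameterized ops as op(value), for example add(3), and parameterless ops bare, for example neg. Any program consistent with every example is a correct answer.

mul(4) | mul(-2) | add(8)

Check, running the answer program on each example:
  41 -> 164 -> -328 -> -320
  -28 -> -112 -> 224 -> 232
  14 -> 56 -> -112 -> -104
  46 -> 184 -> -368 -> -360
  40 -> 160 -> -320 -> -312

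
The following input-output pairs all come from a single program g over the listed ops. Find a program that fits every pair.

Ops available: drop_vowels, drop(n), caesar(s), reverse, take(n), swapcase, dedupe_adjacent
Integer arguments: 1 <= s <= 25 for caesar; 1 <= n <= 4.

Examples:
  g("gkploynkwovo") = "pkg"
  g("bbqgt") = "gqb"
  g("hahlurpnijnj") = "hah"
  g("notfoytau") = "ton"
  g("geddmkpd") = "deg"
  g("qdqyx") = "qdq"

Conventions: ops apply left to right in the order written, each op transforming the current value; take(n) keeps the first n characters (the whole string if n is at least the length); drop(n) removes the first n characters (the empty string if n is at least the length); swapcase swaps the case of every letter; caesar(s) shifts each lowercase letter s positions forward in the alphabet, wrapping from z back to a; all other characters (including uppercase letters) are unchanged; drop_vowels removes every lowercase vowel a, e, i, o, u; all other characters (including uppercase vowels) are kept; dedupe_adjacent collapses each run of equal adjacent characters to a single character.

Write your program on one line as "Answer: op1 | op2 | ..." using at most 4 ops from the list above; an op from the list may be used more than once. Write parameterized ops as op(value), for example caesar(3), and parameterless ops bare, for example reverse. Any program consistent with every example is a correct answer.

dedupe_adjacent | take(3) | reverse

Check, running the answer program on each example:
  "gkploynkwovo" -> "gkploynkwovo" -> "gkp" -> "pkg"
  "bbqgt" -> "bqgt" -> "bqg" -> "gqb"
  "hahlurpnijnj" -> "hahlurpnijnj" -> "hah" -> "hah"
  "notfoytau" -> "notfoytau" -> "not" -> "ton"
  "geddmkpd" -> "gedmkpd" -> "ged" -> "deg"
  "qdqyx" -> "qdqyx" -> "qdq" -> "qdq"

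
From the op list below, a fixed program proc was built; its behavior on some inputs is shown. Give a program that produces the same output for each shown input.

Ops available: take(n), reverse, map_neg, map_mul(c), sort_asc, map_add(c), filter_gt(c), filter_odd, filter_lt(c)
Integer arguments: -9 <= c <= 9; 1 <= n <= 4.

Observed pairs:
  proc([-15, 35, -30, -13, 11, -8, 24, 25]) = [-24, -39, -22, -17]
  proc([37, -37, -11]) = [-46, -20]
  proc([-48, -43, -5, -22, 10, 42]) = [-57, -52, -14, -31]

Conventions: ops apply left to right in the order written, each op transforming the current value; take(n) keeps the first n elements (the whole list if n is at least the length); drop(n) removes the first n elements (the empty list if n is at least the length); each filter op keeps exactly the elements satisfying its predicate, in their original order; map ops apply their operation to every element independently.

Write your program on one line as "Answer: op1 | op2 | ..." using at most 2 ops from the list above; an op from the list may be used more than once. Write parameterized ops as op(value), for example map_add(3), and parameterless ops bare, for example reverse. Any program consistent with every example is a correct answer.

map_add(-9) | filter_lt(-1)

Check, running the answer program on each example:
  [-15, 35, -30, -13, 11, -8, 24, 25] -> [-24, 26, -39, -22, 2, -17, 15, 16] -> [-24, -39, -22, -17]
  [37, -37, -11] -> [28, -46, -20] -> [-46, -20]
  [-48, -43, -5, -22, 10, 42] -> [-57, -52, -14, -31, 1, 33] -> [-57, -52, -14, -31]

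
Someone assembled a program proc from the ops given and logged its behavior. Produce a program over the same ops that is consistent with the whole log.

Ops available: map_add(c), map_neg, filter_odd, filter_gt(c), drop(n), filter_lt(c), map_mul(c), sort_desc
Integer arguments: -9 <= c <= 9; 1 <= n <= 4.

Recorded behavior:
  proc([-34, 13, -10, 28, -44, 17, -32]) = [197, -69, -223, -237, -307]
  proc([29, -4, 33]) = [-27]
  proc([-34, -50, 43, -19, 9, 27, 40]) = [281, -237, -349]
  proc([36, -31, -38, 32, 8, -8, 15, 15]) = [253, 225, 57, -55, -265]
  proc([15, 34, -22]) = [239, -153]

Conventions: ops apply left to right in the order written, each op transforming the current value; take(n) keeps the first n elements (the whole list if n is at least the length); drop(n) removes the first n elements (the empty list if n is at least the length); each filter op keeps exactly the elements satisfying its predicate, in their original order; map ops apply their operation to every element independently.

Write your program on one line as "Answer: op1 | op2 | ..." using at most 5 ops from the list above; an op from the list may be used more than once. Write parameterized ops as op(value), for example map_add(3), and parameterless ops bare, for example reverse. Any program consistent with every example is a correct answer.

map_mul(7) | map_add(1) | sort_desc | filter_odd

Check, running the answer program on each example:
  [-34, 13, -10, 28, -44, 17, -32] -> [-238, 91, -70, 196, -308, 119, -224] -> [-237, 92, -69, 197, -307, 120, -223] -> [197, 120, 92, -69, -223, -237, -307] -> [197, -69, -223, -237, -307]
  [29, -4, 33] -> [203, -28, 231] -> [204, -27, 232] -> [232, 204, -27] -> [-27]
  [-34, -50, 43, -19, 9, 27, 40] -> [-238, -350, 301, -133, 63, 189, 280] -> [-237, -349, 302, -132, 64, 190, 281] -> [302, 281, 190, 64, -132, -237, -349] -> [281, -237, -349]
  [36, -31, -38, 32, 8, -8, 15, 15] -> [252, -217, -266, 224, 56, -56, 105, 105] -> [253, -216, -265, 225, 57, -55, 106, 106] -> [253, 225, 106, 106, 57, -55, -216, -265] -> [253, 225, 57, -55, -265]
  [15, 34, -22] -> [105, 238, -154] -> [106, 239, -153] -> [239, 106, -153] -> [239, -153]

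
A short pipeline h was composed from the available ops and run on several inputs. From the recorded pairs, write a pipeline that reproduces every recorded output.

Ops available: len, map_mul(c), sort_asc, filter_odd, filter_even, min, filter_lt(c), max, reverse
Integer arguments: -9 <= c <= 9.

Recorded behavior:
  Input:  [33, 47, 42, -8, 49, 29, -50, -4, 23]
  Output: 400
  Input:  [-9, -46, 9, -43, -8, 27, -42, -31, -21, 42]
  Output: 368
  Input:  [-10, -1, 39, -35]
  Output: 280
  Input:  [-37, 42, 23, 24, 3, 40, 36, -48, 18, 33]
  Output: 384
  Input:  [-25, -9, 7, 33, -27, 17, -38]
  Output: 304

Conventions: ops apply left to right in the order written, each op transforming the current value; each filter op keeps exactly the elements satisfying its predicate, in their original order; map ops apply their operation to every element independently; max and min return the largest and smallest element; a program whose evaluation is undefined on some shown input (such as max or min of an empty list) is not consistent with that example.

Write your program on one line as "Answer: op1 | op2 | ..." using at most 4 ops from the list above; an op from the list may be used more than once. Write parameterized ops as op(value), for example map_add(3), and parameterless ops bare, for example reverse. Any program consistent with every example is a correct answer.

reverse | map_mul(-8) | max

Check, running the answer program on each example:
  [33, 47, 42, -8, 49, 29, -50, -4, 23] -> [23, -4, -50, 29, 49, -8, 42, 47, 33] -> [-184, 32, 400, -232, -392, 64, -336, -376, -264] -> 400
  [-9, -46, 9, -43, -8, 27, -42, -31, -21, 42] -> [42, -21, -31, -42, 27, -8, -43, 9, -46, -9] -> [-336, 168, 248, 336, -216, 64, 344, -72, 368, 72] -> 368
  [-10, -1, 39, -35] -> [-35, 39, -1, -10] -> [280, -312, 8, 80] -> 280
  [-37, 42, 23, 24, 3, 40, 36, -48, 18, 33] -> [33, 18, -48, 36, 40, 3, 24, 23, 42, -37] -> [-264, -144, 384, -288, -320, -24, -192, -184, -336, 296] -> 384
  [-25, -9, 7, 33, -27, 17, -38] -> [-38, 17, -27, 33, 7, -9, -25] -> [304, -136, 216, -264, -56, 72, 200] -> 304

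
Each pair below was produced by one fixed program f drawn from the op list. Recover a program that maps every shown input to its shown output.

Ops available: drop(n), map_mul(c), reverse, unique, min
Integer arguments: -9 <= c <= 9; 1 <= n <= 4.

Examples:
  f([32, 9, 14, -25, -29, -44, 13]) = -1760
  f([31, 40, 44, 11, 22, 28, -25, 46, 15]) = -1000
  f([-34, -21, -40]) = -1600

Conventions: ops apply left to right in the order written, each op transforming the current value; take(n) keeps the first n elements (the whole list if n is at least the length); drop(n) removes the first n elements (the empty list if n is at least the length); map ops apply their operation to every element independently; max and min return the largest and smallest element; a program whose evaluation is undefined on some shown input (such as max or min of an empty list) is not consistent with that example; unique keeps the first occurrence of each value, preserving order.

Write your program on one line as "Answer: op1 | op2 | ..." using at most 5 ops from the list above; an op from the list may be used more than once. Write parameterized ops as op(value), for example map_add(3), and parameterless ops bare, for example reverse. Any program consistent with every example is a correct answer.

drop(1) | map_mul(5) | map_mul(8) | reverse | min

Check, running the answer program on each example:
  [32, 9, 14, -25, -29, -44, 13] -> [9, 14, -25, -29, -44, 13] -> [45, 70, -125, -145, -220, 65] -> [360, 560, -1000, -1160, -1760, 520] -> [520, -1760, -1160, -1000, 560, 360] -> -1760
  [31, 40, 44, 11, 22, 28, -25, 46, 15] -> [40, 44, 11, 22, 28, -25, 46, 15] -> [200, 220, 55, 110, 140, -125, 230, 75] -> [1600, 1760, 440, 880, 1120, -1000, 1840, 600] -> [600, 1840, -1000, 1120, 880, 440, 1760, 1600] -> -1000
  [-34, -21, -40] -> [-21, -40] -> [-105, -200] -> [-840, -1600] -> [-1600, -840] -> -1600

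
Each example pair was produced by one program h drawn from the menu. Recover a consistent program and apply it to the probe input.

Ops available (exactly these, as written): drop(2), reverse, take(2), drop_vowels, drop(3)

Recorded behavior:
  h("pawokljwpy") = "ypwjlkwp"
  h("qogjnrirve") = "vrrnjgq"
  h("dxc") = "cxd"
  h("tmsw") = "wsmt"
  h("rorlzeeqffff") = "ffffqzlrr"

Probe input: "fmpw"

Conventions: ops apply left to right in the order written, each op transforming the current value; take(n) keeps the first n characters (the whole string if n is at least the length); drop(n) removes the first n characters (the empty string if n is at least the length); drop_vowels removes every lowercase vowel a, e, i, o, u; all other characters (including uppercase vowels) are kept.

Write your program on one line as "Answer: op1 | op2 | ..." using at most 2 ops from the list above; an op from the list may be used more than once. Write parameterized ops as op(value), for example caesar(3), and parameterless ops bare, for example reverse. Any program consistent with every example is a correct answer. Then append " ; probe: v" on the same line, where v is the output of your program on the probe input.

drop_vowels | reverse ; probe: "wpmf"

Check, running the answer program on each example:
  "pawokljwpy" -> "pwkljwpy" -> "ypwjlkwp"
  "qogjnrirve" -> "qgjnrrv" -> "vrrnjgq"
  "dxc" -> "dxc" -> "cxd"
  "tmsw" -> "tmsw" -> "wsmt"
  "rorlzeeqffff" -> "rrlzqffff" -> "ffffqzlrr"
  probe: "fmpw" -> "fmpw" -> "wpmf"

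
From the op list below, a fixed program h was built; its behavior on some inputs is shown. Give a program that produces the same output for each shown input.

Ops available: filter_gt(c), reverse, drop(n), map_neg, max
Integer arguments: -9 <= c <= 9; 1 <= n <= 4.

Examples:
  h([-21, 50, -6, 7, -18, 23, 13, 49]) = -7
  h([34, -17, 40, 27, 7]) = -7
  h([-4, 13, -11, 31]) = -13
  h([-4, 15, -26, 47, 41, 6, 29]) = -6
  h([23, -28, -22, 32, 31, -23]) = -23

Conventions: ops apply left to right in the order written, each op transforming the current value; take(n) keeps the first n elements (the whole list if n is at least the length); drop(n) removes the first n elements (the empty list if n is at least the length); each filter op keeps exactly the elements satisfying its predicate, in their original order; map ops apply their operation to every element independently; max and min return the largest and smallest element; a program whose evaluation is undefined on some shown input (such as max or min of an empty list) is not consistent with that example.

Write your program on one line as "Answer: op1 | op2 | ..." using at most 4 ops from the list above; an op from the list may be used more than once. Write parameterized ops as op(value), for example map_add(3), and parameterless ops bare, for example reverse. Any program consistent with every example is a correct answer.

filter_gt(-6) | filter_gt(0) | map_neg | max

Check, running the answer program on each example:
  [-21, 50, -6, 7, -18, 23, 13, 49] -> [50, 7, 23, 13, 49] -> [50, 7, 23, 13, 49] -> [-50, -7, -23, -13, -49] -> -7
  [34, -17, 40, 27, 7] -> [34, 40, 27, 7] -> [34, 40, 27, 7] -> [-34, -40, -27, -7] -> -7
  [-4, 13, -11, 31] -> [-4, 13, 31] -> [13, 31] -> [-13, -31] -> -13
  [-4, 15, -26, 47, 41, 6, 29] -> [-4, 15, 47, 41, 6, 29] -> [15, 47, 41, 6, 29] -> [-15, -47, -41, -6, -29] -> -6
  [23, -28, -22, 32, 31, -23] -> [23, 32, 31] -> [23, 32, 31] -> [-23, -32, -31] -> -23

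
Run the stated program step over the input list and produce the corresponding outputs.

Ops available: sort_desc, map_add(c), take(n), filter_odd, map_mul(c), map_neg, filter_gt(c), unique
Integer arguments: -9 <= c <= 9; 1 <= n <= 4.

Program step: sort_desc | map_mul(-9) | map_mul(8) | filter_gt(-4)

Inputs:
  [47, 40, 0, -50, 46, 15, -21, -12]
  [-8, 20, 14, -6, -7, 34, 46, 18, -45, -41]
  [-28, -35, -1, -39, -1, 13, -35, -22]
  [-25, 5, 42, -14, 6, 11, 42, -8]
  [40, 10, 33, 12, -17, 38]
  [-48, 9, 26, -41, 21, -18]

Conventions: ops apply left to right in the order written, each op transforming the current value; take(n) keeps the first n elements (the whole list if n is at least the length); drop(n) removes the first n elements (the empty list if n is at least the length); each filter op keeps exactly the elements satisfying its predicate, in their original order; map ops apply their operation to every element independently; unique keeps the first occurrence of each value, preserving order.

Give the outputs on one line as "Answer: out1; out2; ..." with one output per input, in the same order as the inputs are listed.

Execution, op by op:
  [47, 40, 0, -50, 46, 15, -21, -12] -> [47, 46, 40, 15, 0, -12, -21, -50] -> [-423, -414, -360, -135, 0, 108, 189, 450] -> [-3384, -3312, -2880, -1080, 0, 864, 1512, 3600] -> [0, 864, 1512, 3600]
  [-8, 20, 14, -6, -7, 34, 46, 18, -45, -41] -> [46, 34, 20, 18, 14, -6, -7, -8, -41, -45] -> [-414, -306, -180, -162, -126, 54, 63, 72, 369, 405] -> [-3312, -2448, -1440, -1296, -1008, 432, 504, 576, 2952, 3240] -> [432, 504, 576, 2952, 3240]
  [-28, -35, -1, -39, -1, 13, -35, -22] -> [13, -1, -1, -22, -28, -35, -35, -39] -> [-117, 9, 9, 198, 252, 315, 315, 351] -> [-936, 72, 72, 1584, 2016, 2520, 2520, 2808] -> [72, 72, 1584, 2016, 2520, 2520, 2808]
  [-25, 5, 42, -14, 6, 11, 42, -8] -> [42, 42, 11, 6, 5, -8, -14, -25] -> [-378, -378, -99, -54, -45, 72, 126, 225] -> [-3024, -3024, -792, -432, -360, 576, 1008, 1800] -> [576, 1008, 1800]
  [40, 10, 33, 12, -17, 38] -> [40, 38, 33, 12, 10, -17] -> [-360, -342, -297, -108, -90, 153] -> [-2880, -2736, -2376, -864, -720, 1224] -> [1224]
  [-48, 9, 26, -41, 21, -18] -> [26, 21, 9, -18, -41, -48] -> [-234, -189, -81, 162, 369, 432] -> [-1872, -1512, -648, 1296, 2952, 3456] -> [1296, 2952, 3456]

[0, 864, 1512, 3600]; [432, 504, 576, 2952, 3240]; [72, 72, 1584, 2016, 2520, 2520, 2808]; [576, 1008, 1800]; [1224]; [1296, 2952, 3456]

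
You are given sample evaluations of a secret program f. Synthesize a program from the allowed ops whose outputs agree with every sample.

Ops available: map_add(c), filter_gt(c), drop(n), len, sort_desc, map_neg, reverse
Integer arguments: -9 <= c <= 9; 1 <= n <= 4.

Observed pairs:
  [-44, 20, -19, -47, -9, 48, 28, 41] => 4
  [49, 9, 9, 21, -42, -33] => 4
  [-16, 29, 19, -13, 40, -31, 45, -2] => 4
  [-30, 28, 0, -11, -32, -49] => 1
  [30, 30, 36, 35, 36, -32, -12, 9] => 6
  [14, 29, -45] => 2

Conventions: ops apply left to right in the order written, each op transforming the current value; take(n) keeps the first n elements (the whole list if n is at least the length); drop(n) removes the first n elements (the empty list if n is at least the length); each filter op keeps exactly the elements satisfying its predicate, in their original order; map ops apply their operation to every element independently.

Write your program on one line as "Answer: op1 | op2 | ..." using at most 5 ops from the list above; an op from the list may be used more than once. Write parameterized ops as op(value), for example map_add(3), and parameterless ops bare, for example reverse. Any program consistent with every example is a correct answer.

reverse | map_add(1) | reverse | filter_gt(7) | len

Check, running the answer program on each example:
  [-44, 20, -19, -47, -9, 48, 28, 41] -> [41, 28, 48, -9, -47, -19, 20, -44] -> [42, 29, 49, -8, -46, -18, 21, -43] -> [-43, 21, -18, -46, -8, 49, 29, 42] -> [21, 49, 29, 42] -> 4
  [49, 9, 9, 21, -42, -33] -> [-33, -42, 21, 9, 9, 49] -> [-32, -41, 22, 10, 10, 50] -> [50, 10, 10, 22, -41, -32] -> [50, 10, 10, 22] -> 4
  [-16, 29, 19, -13, 40, -31, 45, -2] -> [-2, 45, -31, 40, -13, 19, 29, -16] -> [-1, 46, -30, 41, -12, 20, 30, -15] -> [-15, 30, 20, -12, 41, -30, 46, -1] -> [30, 20, 41, 46] -> 4
  [-30, 28, 0, -11, -32, -49] -> [-49, -32, -11, 0, 28, -30] -> [-48, -31, -10, 1, 29, -29] -> [-29, 29, 1, -10, -31, -48] -> [29] -> 1
  [30, 30, 36, 35, 36, -32, -12, 9] -> [9, -12, -32, 36, 35, 36, 30, 30] -> [10, -11, -31, 37, 36, 37, 31, 31] -> [31, 31, 37, 36, 37, -31, -11, 10] -> [31, 31, 37, 36, 37, 10] -> 6
  [14, 29, -45] -> [-45, 29, 14] -> [-44, 30, 15] -> [15, 30, -44] -> [15, 30] -> 2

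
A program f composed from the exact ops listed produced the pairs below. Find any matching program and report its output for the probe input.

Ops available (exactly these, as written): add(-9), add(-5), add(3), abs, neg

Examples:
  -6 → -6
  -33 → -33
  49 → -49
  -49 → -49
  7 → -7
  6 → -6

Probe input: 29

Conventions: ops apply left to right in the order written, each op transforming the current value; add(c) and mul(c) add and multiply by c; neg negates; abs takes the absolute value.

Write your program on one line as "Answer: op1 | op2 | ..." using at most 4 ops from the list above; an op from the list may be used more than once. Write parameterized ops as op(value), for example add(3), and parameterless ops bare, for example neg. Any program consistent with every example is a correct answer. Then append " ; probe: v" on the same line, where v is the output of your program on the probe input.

neg | abs | neg ; probe: -29

Check, running the answer program on each example:
  -6 -> 6 -> 6 -> -6
  -33 -> 33 -> 33 -> -33
  49 -> -49 -> 49 -> -49
  -49 -> 49 -> 49 -> -49
  7 -> -7 -> 7 -> -7
  6 -> -6 -> 6 -> -6
  probe: 29 -> -29 -> 29 -> -29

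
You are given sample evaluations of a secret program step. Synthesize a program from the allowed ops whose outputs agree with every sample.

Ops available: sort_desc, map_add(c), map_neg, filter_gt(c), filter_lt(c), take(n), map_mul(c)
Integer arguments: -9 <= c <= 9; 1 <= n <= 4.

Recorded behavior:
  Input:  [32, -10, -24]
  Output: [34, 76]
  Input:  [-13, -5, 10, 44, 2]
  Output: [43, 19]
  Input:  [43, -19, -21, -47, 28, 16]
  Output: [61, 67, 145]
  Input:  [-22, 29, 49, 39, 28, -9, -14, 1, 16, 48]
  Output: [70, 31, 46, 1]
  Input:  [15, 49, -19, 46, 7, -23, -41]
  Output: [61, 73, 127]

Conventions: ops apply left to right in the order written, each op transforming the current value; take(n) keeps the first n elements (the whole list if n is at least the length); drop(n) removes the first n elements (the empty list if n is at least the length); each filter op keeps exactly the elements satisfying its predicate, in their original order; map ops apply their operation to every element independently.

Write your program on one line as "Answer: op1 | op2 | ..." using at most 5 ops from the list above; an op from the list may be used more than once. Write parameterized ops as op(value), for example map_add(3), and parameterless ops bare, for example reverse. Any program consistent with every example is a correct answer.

map_mul(-3) | map_add(6) | map_add(-2) | filter_gt(-1)

Check, running the answer program on each example:
  [32, -10, -24] -> [-96, 30, 72] -> [-90, 36, 78] -> [-92, 34, 76] -> [34, 76]
  [-13, -5, 10, 44, 2] -> [39, 15, -30, -132, -6] -> [45, 21, -24, -126, 0] -> [43, 19, -26, -128, -2] -> [43, 19]
  [43, -19, -21, -47, 28, 16] -> [-129, 57, 63, 141, -84, -48] -> [-123, 63, 69, 147, -78, -42] -> [-125, 61, 67, 145, -80, -44] -> [61, 67, 145]
  [-22, 29, 49, 39, 28, -9, -14, 1, 16, 48] -> [66, -87, -147, -117, -84, 27, 42, -3, -48, -144] -> [72, -81, -141, -111, -78, 33, 48, 3, -42, -138] -> [70, -83, -143, -113, -80, 31, 46, 1, -44, -140] -> [70, 31, 46, 1]
  [15, 49, -19, 46, 7, -23, -41] -> [-45, -147, 57, -138, -21, 69, 123] -> [-39, -141, 63, -132, -15, 75, 129] -> [-41, -143, 61, -134, -17, 73, 127] -> [61, 73, 127]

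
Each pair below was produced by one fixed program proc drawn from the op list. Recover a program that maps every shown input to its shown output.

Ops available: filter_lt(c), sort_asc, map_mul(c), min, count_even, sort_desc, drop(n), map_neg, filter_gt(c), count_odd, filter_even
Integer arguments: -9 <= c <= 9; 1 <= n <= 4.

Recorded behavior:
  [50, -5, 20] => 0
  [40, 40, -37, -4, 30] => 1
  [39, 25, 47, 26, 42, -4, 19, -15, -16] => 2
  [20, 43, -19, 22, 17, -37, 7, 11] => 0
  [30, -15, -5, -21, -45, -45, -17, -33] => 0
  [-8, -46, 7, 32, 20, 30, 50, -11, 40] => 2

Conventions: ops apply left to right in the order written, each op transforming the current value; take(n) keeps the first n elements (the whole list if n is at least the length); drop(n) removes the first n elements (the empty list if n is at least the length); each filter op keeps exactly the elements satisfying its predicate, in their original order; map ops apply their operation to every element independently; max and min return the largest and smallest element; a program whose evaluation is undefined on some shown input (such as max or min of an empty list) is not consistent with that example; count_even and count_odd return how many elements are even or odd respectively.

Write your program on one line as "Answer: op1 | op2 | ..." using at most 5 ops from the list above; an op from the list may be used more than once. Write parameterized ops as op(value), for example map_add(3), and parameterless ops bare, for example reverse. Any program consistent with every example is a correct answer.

sort_asc | sort_desc | filter_lt(0) | count_even

Check, running the answer program on each example:
  [50, -5, 20] -> [-5, 20, 50] -> [50, 20, -5] -> [-5] -> 0
  [40, 40, -37, -4, 30] -> [-37, -4, 30, 40, 40] -> [40, 40, 30, -4, -37] -> [-4, -37] -> 1
  [39, 25, 47, 26, 42, -4, 19, -15, -16] -> [-16, -15, -4, 19, 25, 26, 39, 42, 47] -> [47, 42, 39, 26, 25, 19, -4, -15, -16] -> [-4, -15, -16] -> 2
  [20, 43, -19, 22, 17, -37, 7, 11] -> [-37, -19, 7, 11, 17, 20, 22, 43] -> [43, 22, 20, 17, 11, 7, -19, -37] -> [-19, -37] -> 0
  [30, -15, -5, -21, -45, -45, -17, -33] -> [-45, -45, -33, -21, -17, -15, -5, 30] -> [30, -5, -15, -17, -21, -33, -45, -45] -> [-5, -15, -17, -21, -33, -45, -45] -> 0
  [-8, -46, 7, 32, 20, 30, 50, -11, 40] -> [-46, -11, -8, 7, 20, 30, 32, 40, 50] -> [50, 40, 32, 30, 20, 7, -8, -11, -46] -> [-8, -11, -46] -> 2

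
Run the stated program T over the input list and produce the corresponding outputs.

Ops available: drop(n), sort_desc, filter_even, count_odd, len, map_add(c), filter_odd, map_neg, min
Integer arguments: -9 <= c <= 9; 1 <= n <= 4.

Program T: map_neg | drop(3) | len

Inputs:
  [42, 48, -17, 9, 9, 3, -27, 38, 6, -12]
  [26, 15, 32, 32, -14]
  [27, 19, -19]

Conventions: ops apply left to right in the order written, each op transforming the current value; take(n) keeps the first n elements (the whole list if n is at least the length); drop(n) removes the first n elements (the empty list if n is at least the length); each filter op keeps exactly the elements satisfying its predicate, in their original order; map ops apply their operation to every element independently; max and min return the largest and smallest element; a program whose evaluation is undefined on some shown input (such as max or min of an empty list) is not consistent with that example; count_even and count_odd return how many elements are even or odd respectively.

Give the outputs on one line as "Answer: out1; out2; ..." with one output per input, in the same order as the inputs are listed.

7; 2; 0

Execution, op by op:
  [42, 48, -17, 9, 9, 3, -27, 38, 6, -12] -> [-42, -48, 17, -9, -9, -3, 27, -38, -6, 12] -> [-9, -9, -3, 27, -38, -6, 12] -> 7
  [26, 15, 32, 32, -14] -> [-26, -15, -32, -32, 14] -> [-32, 14] -> 2
  [27, 19, -19] -> [-27, -19, 19] -> [] -> 0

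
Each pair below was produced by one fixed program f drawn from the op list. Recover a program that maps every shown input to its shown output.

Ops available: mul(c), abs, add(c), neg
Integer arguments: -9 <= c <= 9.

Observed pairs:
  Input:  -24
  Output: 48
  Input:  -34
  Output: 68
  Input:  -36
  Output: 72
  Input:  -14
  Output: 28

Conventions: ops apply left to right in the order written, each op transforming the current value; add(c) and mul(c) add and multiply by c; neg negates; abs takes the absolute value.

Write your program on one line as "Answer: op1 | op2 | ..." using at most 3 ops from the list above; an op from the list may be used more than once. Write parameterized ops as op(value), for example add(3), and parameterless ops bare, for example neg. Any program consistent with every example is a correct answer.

neg | mul(-2) | abs

Check, running the answer program on each example:
  -24 -> 24 -> -48 -> 48
  -34 -> 34 -> -68 -> 68
  -36 -> 36 -> -72 -> 72
  -14 -> 14 -> -28 -> 28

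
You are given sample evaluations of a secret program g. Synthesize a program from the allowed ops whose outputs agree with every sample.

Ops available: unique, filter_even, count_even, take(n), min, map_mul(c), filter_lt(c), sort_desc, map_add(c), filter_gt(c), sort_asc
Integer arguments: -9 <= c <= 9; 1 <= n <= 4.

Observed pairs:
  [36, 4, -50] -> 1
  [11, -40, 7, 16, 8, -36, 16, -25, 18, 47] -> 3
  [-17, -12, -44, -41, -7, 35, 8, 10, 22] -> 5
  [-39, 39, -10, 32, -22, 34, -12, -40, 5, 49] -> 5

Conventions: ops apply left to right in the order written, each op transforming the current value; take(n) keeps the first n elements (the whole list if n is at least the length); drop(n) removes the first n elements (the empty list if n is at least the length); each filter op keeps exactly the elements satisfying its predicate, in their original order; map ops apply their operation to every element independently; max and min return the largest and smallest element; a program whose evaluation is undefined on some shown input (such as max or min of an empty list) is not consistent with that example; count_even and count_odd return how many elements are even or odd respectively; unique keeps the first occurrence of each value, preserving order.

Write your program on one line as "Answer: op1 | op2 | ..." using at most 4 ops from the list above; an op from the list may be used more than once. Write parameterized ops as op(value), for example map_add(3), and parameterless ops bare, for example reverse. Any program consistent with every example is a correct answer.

sort_asc | filter_lt(0) | map_mul(-8) | count_even

Check, running the answer program on each example:
  [36, 4, -50] -> [-50, 4, 36] -> [-50] -> [400] -> 1
  [11, -40, 7, 16, 8, -36, 16, -25, 18, 47] -> [-40, -36, -25, 7, 8, 11, 16, 16, 18, 47] -> [-40, -36, -25] -> [320, 288, 200] -> 3
  [-17, -12, -44, -41, -7, 35, 8, 10, 22] -> [-44, -41, -17, -12, -7, 8, 10, 22, 35] -> [-44, -41, -17, -12, -7] -> [352, 328, 136, 96, 56] -> 5
  [-39, 39, -10, 32, -22, 34, -12, -40, 5, 49] -> [-40, -39, -22, -12, -10, 5, 32, 34, 39, 49] -> [-40, -39, -22, -12, -10] -> [320, 312, 176, 96, 80] -> 5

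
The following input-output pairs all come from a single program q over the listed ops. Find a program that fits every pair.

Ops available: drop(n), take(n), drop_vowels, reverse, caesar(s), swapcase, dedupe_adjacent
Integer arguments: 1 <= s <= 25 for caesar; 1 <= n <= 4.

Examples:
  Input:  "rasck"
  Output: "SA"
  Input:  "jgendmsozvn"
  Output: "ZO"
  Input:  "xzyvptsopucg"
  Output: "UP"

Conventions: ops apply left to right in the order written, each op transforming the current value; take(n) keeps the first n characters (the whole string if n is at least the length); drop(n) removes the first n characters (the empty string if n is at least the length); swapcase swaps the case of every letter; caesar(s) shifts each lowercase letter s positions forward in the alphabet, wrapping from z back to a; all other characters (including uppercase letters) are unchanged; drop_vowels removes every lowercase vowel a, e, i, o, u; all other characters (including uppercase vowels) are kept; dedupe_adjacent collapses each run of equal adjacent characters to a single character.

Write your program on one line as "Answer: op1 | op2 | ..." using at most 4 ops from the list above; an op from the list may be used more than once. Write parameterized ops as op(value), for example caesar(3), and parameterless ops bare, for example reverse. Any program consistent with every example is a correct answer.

reverse | take(4) | drop(2) | swapcase

Check, running the answer program on each example:
  "rasck" -> "kcsar" -> "kcsa" -> "sa" -> "SA"
  "jgendmsozvn" -> "nvzosmdnegj" -> "nvzo" -> "zo" -> "ZO"
  "xzyvptsopucg" -> "gcupostpvyzx" -> "gcup" -> "up" -> "UP"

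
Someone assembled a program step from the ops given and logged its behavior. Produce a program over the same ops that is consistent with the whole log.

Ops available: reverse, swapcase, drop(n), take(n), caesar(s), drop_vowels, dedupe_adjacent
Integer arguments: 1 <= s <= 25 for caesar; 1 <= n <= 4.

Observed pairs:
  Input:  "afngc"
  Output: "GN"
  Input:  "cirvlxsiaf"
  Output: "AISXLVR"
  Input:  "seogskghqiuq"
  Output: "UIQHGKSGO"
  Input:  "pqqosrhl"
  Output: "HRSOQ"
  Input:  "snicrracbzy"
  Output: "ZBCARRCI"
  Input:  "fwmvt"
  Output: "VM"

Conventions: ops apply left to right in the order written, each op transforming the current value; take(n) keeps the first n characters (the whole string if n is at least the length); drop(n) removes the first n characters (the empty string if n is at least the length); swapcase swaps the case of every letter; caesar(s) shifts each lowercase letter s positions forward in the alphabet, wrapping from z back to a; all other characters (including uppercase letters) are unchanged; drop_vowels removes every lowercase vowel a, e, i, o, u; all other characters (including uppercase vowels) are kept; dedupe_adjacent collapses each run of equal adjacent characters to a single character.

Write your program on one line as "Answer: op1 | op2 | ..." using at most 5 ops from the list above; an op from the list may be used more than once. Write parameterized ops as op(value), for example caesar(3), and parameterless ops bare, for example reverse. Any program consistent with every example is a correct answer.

swapcase | drop(2) | reverse | drop(1)

Check, running the answer program on each example:
  "afngc" -> "AFNGC" -> "NGC" -> "CGN" -> "GN"
  "cirvlxsiaf" -> "CIRVLXSIAF" -> "RVLXSIAF" -> "FAISXLVR" -> "AISXLVR"
  "seogskghqiuq" -> "SEOGSKGHQIUQ" -> "OGSKGHQIUQ" -> "QUIQHGKSGO" -> "UIQHGKSGO"
  "pqqosrhl" -> "PQQOSRHL" -> "QOSRHL" -> "LHRSOQ" -> "HRSOQ"
  "snicrracbzy" -> "SNICRRACBZY" -> "ICRRACBZY" -> "YZBCARRCI" -> "ZBCARRCI"
  "fwmvt" -> "FWMVT" -> "MVT" -> "TVM" -> "VM"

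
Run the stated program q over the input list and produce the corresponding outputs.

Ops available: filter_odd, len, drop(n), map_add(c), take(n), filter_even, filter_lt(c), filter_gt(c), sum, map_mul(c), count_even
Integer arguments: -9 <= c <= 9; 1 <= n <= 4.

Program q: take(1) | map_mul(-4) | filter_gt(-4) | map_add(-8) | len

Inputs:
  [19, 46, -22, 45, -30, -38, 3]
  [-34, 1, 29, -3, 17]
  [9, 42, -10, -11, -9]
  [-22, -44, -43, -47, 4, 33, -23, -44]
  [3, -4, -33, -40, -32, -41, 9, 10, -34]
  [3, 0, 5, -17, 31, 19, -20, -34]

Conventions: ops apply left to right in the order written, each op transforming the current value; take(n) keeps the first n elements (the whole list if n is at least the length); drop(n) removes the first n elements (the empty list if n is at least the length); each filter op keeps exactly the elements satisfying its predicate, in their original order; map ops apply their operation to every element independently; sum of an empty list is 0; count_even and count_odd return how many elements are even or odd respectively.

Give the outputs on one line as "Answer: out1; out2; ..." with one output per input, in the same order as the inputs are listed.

Execution, op by op:
  [19, 46, -22, 45, -30, -38, 3] -> [19] -> [-76] -> [] -> [] -> 0
  [-34, 1, 29, -3, 17] -> [-34] -> [136] -> [136] -> [128] -> 1
  [9, 42, -10, -11, -9] -> [9] -> [-36] -> [] -> [] -> 0
  [-22, -44, -43, -47, 4, 33, -23, -44] -> [-22] -> [88] -> [88] -> [80] -> 1
  [3, -4, -33, -40, -32, -41, 9, 10, -34] -> [3] -> [-12] -> [] -> [] -> 0
  [3, 0, 5, -17, 31, 19, -20, -34] -> [3] -> [-12] -> [] -> [] -> 0

0; 1; 0; 1; 0; 0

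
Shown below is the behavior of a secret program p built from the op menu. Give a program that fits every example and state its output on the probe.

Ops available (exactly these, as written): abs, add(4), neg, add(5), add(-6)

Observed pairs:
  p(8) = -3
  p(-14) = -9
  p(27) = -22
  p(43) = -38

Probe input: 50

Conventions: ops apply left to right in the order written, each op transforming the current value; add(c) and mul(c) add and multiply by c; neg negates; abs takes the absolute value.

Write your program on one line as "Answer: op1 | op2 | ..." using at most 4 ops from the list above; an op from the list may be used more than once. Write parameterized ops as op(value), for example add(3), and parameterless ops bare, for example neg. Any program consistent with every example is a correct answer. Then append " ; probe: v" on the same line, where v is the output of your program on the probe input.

abs | neg | add(5) ; probe: -45

Check, running the answer program on each example:
  8 -> 8 -> -8 -> -3
  -14 -> 14 -> -14 -> -9
  27 -> 27 -> -27 -> -22
  43 -> 43 -> -43 -> -38
  probe: 50 -> 50 -> -50 -> -45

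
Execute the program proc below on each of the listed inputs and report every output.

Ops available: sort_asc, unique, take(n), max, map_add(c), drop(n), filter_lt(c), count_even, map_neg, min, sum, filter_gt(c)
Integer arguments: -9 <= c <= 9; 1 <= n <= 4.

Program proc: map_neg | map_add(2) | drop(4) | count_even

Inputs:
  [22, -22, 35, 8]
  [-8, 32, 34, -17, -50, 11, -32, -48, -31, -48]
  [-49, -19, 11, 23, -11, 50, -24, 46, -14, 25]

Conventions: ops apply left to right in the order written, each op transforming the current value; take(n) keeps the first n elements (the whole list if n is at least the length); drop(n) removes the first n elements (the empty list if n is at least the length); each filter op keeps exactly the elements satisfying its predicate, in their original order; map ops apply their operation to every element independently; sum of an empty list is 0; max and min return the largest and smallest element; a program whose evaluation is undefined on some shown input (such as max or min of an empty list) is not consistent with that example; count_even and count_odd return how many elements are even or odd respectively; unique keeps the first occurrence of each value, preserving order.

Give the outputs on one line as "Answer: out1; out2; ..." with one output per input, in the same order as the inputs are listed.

Execution, op by op:
  [22, -22, 35, 8] -> [-22, 22, -35, -8] -> [-20, 24, -33, -6] -> [] -> 0
  [-8, 32, 34, -17, -50, 11, -32, -48, -31, -48] -> [8, -32, -34, 17, 50, -11, 32, 48, 31, 48] -> [10, -30, -32, 19, 52, -9, 34, 50, 33, 50] -> [52, -9, 34, 50, 33, 50] -> 4
  [-49, -19, 11, 23, -11, 50, -24, 46, -14, 25] -> [49, 19, -11, -23, 11, -50, 24, -46, 14, -25] -> [51, 21, -9, -21, 13, -48, 26, -44, 16, -23] -> [13, -48, 26, -44, 16, -23] -> 4

0; 4; 4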